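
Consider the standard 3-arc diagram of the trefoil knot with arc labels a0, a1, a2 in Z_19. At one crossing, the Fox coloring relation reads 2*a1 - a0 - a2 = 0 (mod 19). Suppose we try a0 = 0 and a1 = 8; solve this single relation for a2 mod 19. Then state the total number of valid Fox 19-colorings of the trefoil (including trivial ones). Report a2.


Step 1: Apply the given crossing relation 2*a1 - a0 - a2 = 0 (mod 19).
  a2 = 2*a1 - a0 mod 19
  a2 = 2*8 - 0 mod 19
  a2 = 16 - 0 mod 19
  a2 = 16 mod 19 = 16
Step 2: The trefoil has determinant 3.
  Number of Fox p-colorings (p prime) is p^2 if p = 3, else p.
  Since 19 does not divide 3, only trivial (constant) colorings exist.
  (So the trial a0 = 0, a1 = 8 with a0 != a1 does NOT extend to a valid coloring of the whole trefoil: the other two crossing relations require 3*(a1 - a0) = 0 (mod 19), which fails.)
  Total colorings = 19
Step 3: a2 = 16, total Fox 19-colorings = 19

16


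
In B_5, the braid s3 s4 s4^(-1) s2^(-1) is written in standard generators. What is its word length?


The word length counts the number of generators (including inverses).
Listing each generator: s3, s4, s4^(-1), s2^(-1)
There are 4 generators in this braid word.

4


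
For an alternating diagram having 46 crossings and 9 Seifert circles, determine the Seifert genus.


For alternating knots, g = (c - s + 1)/2.
= (46 - 9 + 1)/2
= 38/2 = 19

19


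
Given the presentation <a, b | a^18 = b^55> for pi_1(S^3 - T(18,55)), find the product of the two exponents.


The relation is a^18 = b^55.
Product of exponents = 18 * 55
= 990

990


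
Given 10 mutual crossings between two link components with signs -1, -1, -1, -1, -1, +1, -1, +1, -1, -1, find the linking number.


Step 1: Count positive crossings: 2
Step 2: Count negative crossings: 8
Step 3: Sum of signs = 2 - 8 = -6
Step 4: Linking number = sum/2 = -6/2 = -3

-3


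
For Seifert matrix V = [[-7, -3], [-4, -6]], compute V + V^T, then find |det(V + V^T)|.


Step 1: Form V + V^T where V = [[-7, -3], [-4, -6]]
  V^T = [[-7, -4], [-3, -6]]
  V + V^T = [[-14, -7], [-7, -12]]
Step 2: det(V + V^T) = (-14)*(-12) - (-7)*(-7)
  = 168 - 49 = 119
Step 3: Knot determinant = |det(V + V^T)| = |119| = 119

119


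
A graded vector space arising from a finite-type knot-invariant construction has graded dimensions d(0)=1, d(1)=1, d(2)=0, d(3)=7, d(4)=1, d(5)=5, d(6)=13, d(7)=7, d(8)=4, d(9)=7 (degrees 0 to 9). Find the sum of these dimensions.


Total dimension = d(0) + d(1) + ... + d(9)
= 1 + 1 + 0 + 7 + 1 + 5 + 13 + 7 + 4 + 7
= 46

46


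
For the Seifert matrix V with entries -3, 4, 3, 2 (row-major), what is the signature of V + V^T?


Step 1: V + V^T = [[-6, 7], [7, 4]]
Step 2: trace = -2, det = -73
Step 3: Discriminant = (-2)^2 - 4*(-73) = 296
Step 4: Eigenvalues: 7.60233, -9.60233
Step 5: Signature = (# positive eigenvalues) - (# negative eigenvalues) = 0

0


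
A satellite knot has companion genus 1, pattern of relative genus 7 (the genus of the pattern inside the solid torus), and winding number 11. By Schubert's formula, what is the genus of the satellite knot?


Schubert: g(satellite) = g_rel(pattern) + |winding| * g(companion),
where g_rel(pattern) is the genus of the pattern relative to the solid torus.
= 7 + 11 * 1
= 7 + 11 = 18

18


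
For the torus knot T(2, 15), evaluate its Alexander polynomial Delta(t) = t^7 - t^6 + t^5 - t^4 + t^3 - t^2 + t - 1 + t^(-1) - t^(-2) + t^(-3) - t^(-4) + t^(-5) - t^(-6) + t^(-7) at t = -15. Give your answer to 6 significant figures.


Substituting t = -15 into Delta(t) = t^7 - t^6 + t^5 - t^4 + t^3 - t^2 + t - 1 + t^(-1) - t^(-2) + t^(-3) - t^(-4) + t^(-5) - t^(-6) + t^(-7):
Term values: (-170859375) + (-11390625) + (-759375) + (-50625) + (-3375) + (-225) + (-15) + (-1) + (-0.0666667) + (-0.00444444) + (-0.000296296) + (-1.97531e-05) + (-1.31687e-06) + (-8.77915e-08) + (-5.85277e-09)
Sum = -183063616.1
Rounded to 6 significant figures: -1.83064e+08

-1.83064e+08


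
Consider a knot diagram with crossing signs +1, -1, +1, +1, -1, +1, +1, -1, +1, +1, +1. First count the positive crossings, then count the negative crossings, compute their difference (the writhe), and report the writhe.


Step 1: Count positive crossings (+1).
Positive crossings: 8
Step 2: Count negative crossings (-1).
Negative crossings: 3
Step 3: Writhe = (positive) - (negative)
w = 8 - 3 = 5
Step 4: |w| = 5, and w is positive

5


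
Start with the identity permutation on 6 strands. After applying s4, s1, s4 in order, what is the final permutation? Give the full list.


Starting with identity [1, 2, 3, 4, 5, 6].
Apply generators in sequence:
  After s4: [1, 2, 3, 5, 4, 6]
  After s1: [2, 1, 3, 5, 4, 6]
  After s4: [2, 1, 3, 4, 5, 6]
Final permutation: [2, 1, 3, 4, 5, 6]

[2, 1, 3, 4, 5, 6]


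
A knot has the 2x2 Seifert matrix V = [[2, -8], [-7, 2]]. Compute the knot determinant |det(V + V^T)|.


Step 1: Form V + V^T where V = [[2, -8], [-7, 2]]
  V^T = [[2, -7], [-8, 2]]
  V + V^T = [[4, -15], [-15, 4]]
Step 2: det(V + V^T) = 4*4 - (-15)*(-15)
  = 16 - 225 = -209
Step 3: Knot determinant = |det(V + V^T)| = |-209| = 209

209


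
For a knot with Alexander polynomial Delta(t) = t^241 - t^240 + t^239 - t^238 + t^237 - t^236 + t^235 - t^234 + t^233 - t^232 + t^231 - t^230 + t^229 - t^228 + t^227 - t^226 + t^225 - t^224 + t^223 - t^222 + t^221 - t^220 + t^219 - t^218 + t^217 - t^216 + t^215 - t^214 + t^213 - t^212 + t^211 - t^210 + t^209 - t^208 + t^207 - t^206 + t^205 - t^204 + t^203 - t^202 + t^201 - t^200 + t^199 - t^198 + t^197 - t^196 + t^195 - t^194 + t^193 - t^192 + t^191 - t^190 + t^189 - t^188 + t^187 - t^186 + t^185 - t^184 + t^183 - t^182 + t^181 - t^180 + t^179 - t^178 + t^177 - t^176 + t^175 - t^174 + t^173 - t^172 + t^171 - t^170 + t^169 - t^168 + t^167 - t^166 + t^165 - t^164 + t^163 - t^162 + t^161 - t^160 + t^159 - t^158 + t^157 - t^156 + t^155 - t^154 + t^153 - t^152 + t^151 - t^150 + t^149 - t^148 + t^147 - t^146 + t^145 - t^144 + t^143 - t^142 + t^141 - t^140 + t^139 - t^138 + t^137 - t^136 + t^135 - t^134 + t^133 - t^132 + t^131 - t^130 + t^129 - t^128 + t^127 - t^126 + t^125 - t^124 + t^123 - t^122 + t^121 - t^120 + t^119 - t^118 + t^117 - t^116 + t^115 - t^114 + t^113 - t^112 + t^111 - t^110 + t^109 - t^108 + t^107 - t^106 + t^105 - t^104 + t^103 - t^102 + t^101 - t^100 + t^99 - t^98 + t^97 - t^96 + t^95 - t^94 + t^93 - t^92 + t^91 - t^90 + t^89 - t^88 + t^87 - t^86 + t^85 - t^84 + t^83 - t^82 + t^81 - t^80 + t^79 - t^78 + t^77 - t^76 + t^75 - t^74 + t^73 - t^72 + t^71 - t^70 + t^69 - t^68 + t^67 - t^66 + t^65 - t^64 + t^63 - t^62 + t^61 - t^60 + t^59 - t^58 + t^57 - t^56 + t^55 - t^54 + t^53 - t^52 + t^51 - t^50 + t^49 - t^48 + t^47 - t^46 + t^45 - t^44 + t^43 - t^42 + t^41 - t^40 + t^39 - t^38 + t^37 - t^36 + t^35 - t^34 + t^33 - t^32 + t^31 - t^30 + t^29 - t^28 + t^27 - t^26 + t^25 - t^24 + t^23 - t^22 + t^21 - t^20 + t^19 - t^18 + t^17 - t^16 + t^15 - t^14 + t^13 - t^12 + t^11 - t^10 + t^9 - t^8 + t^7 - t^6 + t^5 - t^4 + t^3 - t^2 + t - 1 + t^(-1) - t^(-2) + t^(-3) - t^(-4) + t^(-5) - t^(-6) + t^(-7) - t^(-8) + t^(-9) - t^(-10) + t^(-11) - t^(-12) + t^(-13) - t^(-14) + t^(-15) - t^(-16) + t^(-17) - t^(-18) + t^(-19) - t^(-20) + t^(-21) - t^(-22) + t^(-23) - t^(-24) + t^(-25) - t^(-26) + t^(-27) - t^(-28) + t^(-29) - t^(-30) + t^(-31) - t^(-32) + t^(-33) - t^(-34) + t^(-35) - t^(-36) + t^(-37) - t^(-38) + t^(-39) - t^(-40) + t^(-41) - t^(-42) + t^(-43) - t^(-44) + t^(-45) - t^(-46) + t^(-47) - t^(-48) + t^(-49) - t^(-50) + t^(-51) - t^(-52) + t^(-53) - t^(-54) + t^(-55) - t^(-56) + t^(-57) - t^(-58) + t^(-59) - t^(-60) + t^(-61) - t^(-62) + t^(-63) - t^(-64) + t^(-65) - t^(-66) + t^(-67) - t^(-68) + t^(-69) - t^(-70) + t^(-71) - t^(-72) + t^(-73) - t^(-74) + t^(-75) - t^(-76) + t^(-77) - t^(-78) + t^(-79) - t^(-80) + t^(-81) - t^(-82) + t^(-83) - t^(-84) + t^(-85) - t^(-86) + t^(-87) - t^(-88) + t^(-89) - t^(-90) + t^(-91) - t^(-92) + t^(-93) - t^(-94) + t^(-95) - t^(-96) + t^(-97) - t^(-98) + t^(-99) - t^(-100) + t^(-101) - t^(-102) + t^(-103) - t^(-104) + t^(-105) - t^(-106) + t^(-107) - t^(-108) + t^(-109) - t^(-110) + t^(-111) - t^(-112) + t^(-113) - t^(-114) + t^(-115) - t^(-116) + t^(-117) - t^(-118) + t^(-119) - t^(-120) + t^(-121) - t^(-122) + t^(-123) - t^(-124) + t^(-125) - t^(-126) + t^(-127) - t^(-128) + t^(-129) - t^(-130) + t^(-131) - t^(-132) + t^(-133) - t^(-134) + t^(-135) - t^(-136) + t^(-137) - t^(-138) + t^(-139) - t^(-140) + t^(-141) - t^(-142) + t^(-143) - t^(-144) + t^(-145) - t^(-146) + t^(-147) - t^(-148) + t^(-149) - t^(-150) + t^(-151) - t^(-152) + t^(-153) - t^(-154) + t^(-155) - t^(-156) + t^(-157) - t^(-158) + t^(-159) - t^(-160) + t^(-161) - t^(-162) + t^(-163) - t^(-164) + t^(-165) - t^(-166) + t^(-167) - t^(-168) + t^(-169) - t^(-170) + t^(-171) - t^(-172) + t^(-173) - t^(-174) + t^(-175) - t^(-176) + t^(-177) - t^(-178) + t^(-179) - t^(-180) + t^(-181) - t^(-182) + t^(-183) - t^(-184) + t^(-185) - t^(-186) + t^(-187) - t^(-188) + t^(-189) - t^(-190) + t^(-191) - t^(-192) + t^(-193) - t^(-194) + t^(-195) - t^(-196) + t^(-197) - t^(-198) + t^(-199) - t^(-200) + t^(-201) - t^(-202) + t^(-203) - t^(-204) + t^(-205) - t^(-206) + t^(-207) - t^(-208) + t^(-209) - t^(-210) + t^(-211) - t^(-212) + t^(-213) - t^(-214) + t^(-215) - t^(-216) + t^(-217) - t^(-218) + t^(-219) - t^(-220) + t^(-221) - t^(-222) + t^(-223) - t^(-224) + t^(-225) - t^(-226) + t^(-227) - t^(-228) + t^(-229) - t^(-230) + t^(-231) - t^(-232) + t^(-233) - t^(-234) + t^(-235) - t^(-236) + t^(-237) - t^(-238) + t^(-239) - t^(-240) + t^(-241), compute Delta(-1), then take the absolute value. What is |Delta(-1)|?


Step 1: The polynomial has 483 terms with alternating signs, exponents from 241 down to -241.
Step 2: Substitute t = -1. The i-th term has coefficient (-1)^i and exponent (m-i),
  so its value is (-1)^i * (-1)^(m-i) = (-1)^m = -1 for every i.
Step 3: All 483 terms equal -1, so Delta(-1) = 483 * (-1) = -483
Step 4: |Delta(-1)| = 483

483


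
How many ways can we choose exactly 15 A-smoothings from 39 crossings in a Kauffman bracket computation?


We choose which 15 of 39 crossings get A-smoothings.
C(39, 15) = 39! / (15! * 24!)
= 25140840660

25140840660


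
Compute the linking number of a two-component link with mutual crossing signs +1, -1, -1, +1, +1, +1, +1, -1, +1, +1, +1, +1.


Step 1: Count positive crossings: 9
Step 2: Count negative crossings: 3
Step 3: Sum of signs = 9 - 3 = 6
Step 4: Linking number = sum/2 = 6/2 = 3

3


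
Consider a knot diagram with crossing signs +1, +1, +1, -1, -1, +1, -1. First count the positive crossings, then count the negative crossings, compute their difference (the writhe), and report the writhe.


Step 1: Count positive crossings (+1).
Positive crossings: 4
Step 2: Count negative crossings (-1).
Negative crossings: 3
Step 3: Writhe = (positive) - (negative)
w = 4 - 3 = 1
Step 4: |w| = 1, and w is positive

1


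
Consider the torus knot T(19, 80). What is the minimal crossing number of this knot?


For a torus knot T(p, q) with gcd(p,q)=1,
the crossing number is min(p*(q-1), q*(p-1)).
p*(q-1) = 19*79 = 1501
q*(p-1) = 80*18 = 1440
min(1501, 1440) = 1440

1440


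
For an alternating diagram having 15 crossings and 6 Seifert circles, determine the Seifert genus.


For alternating knots, g = (c - s + 1)/2.
= (15 - 6 + 1)/2
= 10/2 = 5

5


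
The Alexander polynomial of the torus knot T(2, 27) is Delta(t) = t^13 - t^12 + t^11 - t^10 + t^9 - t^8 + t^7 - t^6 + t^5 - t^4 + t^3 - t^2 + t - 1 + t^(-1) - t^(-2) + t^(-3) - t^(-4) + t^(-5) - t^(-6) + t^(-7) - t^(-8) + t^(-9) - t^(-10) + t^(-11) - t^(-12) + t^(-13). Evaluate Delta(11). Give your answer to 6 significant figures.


Substituting t = 11 into Delta(t) = t^13 - t^12 + t^11 - t^10 + t^9 - t^8 + t^7 - t^6 + t^5 - t^4 + t^3 - t^2 + t - 1 + t^(-1) - t^(-2) + t^(-3) - t^(-4) + t^(-5) - t^(-6) + t^(-7) - t^(-8) + t^(-9) - t^(-10) + t^(-11) - t^(-12) + t^(-13):
Term values: (34522712143931) + (-3138428376721) + (285311670611) + (-25937424601) + (2357947691) + (-214358881) + (19487171) + (-1771561) + (161051) + (-14641) + (1331) + (-121) + (11) + (-1) + (0.0909091) + (-0.00826446) + (0.000751315) + (-6.83013e-05) + (6.20921e-06) + (-5.64474e-07) + (5.13158e-08) + (-4.66507e-09) + (4.24098e-10) + (-3.85543e-11) + (3.50494e-12) + (-3.18631e-13) + (2.89664e-14)
Sum = 3.164581947e+13
Rounded to 6 significant figures: 3.16458e+13

3.16458e+13


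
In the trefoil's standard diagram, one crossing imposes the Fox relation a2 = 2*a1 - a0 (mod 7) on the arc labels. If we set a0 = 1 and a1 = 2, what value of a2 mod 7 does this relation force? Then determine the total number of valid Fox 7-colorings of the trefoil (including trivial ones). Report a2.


Step 1: Apply the given crossing relation 2*a1 - a0 - a2 = 0 (mod 7).
  a2 = 2*a1 - a0 mod 7
  a2 = 2*2 - 1 mod 7
  a2 = 4 - 1 mod 7
  a2 = 3 mod 7 = 3
Step 2: The trefoil has determinant 3.
  Number of Fox p-colorings (p prime) is p^2 if p = 3, else p.
  Since 7 does not divide 3, only trivial (constant) colorings exist.
  (So the trial a0 = 1, a1 = 2 with a0 != a1 does NOT extend to a valid coloring of the whole trefoil: the other two crossing relations require 3*(a1 - a0) = 0 (mod 7), which fails.)
  Total colorings = 7
Step 3: a2 = 3, total Fox 7-colorings = 7

3


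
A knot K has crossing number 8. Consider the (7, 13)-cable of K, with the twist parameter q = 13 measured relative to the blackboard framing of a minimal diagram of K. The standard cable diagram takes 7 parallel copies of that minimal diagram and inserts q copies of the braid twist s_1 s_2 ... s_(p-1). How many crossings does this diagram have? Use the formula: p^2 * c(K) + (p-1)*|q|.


Step 1: Each of the c(K) crossings of the companion diagram becomes p*p = p^2 crossings among the p parallel strands, and each of the |q| twists s_1 s_2 ... s_(p-1) adds (p-1) crossings.
  Crossings = p^2 * c(K) + (p-1)*|q|
Step 2: = 7^2 * 8 + (7-1)*13
Step 3: = 49*8 + 6*13
Step 4: = 392 + 78 = 470

470


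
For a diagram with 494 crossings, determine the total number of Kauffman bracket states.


Each crossing contributes 2 choices (A-smoothing or B-smoothing).
Total states = 2^494 = 51146728248377216718956089012931236753385031969422887335676427626502090568823039920051095192592252455482604439493126109519019633529459266458258243584

51146728248377216718956089012931236753385031969422887335676427626502090568823039920051095192592252455482604439493126109519019633529459266458258243584


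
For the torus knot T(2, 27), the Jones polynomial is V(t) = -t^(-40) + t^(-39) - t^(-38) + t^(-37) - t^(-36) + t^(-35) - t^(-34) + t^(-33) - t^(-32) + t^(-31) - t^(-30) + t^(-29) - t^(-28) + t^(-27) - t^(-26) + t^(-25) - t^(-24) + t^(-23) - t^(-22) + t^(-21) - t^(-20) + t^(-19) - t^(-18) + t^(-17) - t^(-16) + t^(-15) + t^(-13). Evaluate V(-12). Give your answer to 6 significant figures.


Substituting t = -12 into V(t) = -t^(-40) + t^(-39) - t^(-38) + t^(-37) - t^(-36) + t^(-35) - t^(-34) + t^(-33) - t^(-32) + t^(-31) - t^(-30) + t^(-29) - t^(-28) + t^(-27) - t^(-26) + t^(-25) - t^(-24) + t^(-23) - t^(-22) + t^(-21) - t^(-20) + t^(-19) - t^(-18) + t^(-17) - t^(-16) + t^(-15) + t^(-13):
  (-)t^(-40) = -6.80378e-44
  (+)t^(-39) = -8.16453e-43
  (-)t^(-38) = -9.79744e-42
  (+)t^(-37) = -1.17569e-40
  (-)t^(-36) = -1.41083e-39
  (+)t^(-35) = -1.693e-38
  (-)t^(-34) = -2.0316e-37
  (+)t^(-33) = -2.43792e-36
  (-)t^(-32) = -2.9255e-35
  (+)t^(-31) = -3.5106e-34
  (-)t^(-30) = -4.21272e-33
  (+)t^(-29) = -5.05526e-32
  (-)t^(-28) = -6.06632e-31
  (+)t^(-27) = -7.27958e-30
  (-)t^(-26) = -8.7355e-29
  (+)t^(-25) = -1.04826e-27
  (-)t^(-24) = -1.25791e-26
  (+)t^(-23) = -1.50949e-25
  (-)t^(-22) = -1.81139e-24
  (+)t^(-21) = -2.17367e-23
  (-)t^(-20) = -2.60841e-22
  (+)t^(-19) = -3.13009e-21
  (-)t^(-18) = -3.7561e-20
  (+)t^(-17) = -4.50732e-19
  (-)t^(-16) = -5.40879e-18
  (+)t^(-15) = -6.49055e-17
  (+)t^(-13) = -9.34639e-15
Sum = (-6.80378e-44) + (-8.16453e-43) + (-9.79744e-42) + (-1.17569e-40) + (-1.41083e-39) + (-1.693e-38) + (-2.0316e-37) + (-2.43792e-36) + (-2.9255e-35) + (-3.5106e-34) + (-4.21272e-33) + (-5.05526e-32) + (-6.06632e-31) + (-7.27958e-30) + (-8.7355e-29) + (-1.04826e-27) + (-1.25791e-26) + (-1.50949e-25) + (-1.81139e-24) + (-2.17367e-23) + (-2.60841e-22) + (-3.13009e-21) + (-3.7561e-20) + (-4.50732e-19) + (-5.40879e-18) + (-6.49055e-17) + (-9.34639e-15)
= -9.417193868e-15
Rounded to 6 significant figures: -9.41719e-15

-9.41719e-15


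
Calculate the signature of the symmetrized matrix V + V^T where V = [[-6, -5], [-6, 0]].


Step 1: V + V^T = [[-12, -11], [-11, 0]]
Step 2: trace = -12, det = -121
Step 3: Discriminant = (-12)^2 - 4*(-121) = 628
Step 4: Eigenvalues: 6.52996, -18.53
Step 5: Signature = (# positive eigenvalues) - (# negative eigenvalues) = 0

0


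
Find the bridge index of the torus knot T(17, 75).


The bridge number of T(p,q) is min(p,q).
min(17, 75) = 17

17


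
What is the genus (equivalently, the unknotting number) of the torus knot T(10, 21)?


For a torus knot T(p,q), both the unknotting number and genus equal (p-1)(q-1)/2.
= (10-1)(21-1)/2
= 9*20/2
= 180/2 = 90

90


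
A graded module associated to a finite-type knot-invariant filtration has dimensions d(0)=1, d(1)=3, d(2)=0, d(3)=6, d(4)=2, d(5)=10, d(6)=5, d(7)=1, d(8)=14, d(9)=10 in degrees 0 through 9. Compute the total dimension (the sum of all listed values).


Total dimension = d(0) + d(1) + ... + d(9)
= 1 + 3 + 0 + 6 + 2 + 10 + 5 + 1 + 14 + 10
= 52

52


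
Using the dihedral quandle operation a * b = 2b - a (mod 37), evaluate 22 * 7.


22 * 7 = 2*7 - 22 mod 37
= 14 - 22 mod 37
= -8 mod 37 = 29

29


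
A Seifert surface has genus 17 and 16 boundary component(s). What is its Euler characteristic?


chi = 2 - 2g - b
= 2 - 2*17 - 16
= 2 - 34 - 16 = -48

-48


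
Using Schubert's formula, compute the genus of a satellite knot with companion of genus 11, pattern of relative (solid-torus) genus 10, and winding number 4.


Schubert: g(satellite) = g_rel(pattern) + |winding| * g(companion),
where g_rel(pattern) is the genus of the pattern relative to the solid torus.
= 10 + 4 * 11
= 10 + 44 = 54

54


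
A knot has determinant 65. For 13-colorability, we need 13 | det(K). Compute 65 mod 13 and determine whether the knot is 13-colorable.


Step 1: A knot is p-colorable if and only if p divides its determinant.
Step 2: Compute 65 mod 13.
65 = 5 * 13 + 0
Step 3: 65 mod 13 = 0
Step 4: The knot is 13-colorable: yes

0


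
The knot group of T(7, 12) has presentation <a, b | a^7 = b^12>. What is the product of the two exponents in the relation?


The relation is a^7 = b^12.
Product of exponents = 7 * 12
= 84

84


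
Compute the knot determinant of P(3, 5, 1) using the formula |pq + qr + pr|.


Step 1: Compute pq + qr + pr.
pq = 3*5 = 15
qr = 5*1 = 5
pr = 3*1 = 3
pq + qr + pr = 15 + 5 + 3 = 23
Step 2: Take absolute value.
det(P(3,5,1)) = |23| = 23

23


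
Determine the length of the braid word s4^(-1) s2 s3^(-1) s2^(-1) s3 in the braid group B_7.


The word length counts the number of generators (including inverses).
Listing each generator: s4^(-1), s2, s3^(-1), s2^(-1), s3
There are 5 generators in this braid word.

5


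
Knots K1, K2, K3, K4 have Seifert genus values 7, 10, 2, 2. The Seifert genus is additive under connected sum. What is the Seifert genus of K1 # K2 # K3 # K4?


The Seifert genus is additive under connected sum.
Seifert genus(K1 # K2 # K3 # K4) = (7) + (10) + (2) + (2)
= 21

21


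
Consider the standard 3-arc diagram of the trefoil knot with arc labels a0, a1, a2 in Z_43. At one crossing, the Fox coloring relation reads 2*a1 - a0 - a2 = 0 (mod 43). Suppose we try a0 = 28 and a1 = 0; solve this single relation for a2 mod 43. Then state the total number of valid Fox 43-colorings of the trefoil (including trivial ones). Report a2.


Step 1: Apply the given crossing relation 2*a1 - a0 - a2 = 0 (mod 43).
  a2 = 2*a1 - a0 mod 43
  a2 = 2*0 - 28 mod 43
  a2 = 0 - 28 mod 43
  a2 = -28 mod 43 = 15
Step 2: The trefoil has determinant 3.
  Number of Fox p-colorings (p prime) is p^2 if p = 3, else p.
  Since 43 does not divide 3, only trivial (constant) colorings exist.
  (So the trial a0 = 28, a1 = 0 with a0 != a1 does NOT extend to a valid coloring of the whole trefoil: the other two crossing relations require 3*(a1 - a0) = 0 (mod 43), which fails.)
  Total colorings = 43
Step 3: a2 = 15, total Fox 43-colorings = 43

15


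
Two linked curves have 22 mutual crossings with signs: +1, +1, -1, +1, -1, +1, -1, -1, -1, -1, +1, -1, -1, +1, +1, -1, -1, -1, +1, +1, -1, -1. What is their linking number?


Step 1: Count positive crossings: 9
Step 2: Count negative crossings: 13
Step 3: Sum of signs = 9 - 13 = -4
Step 4: Linking number = sum/2 = -4/2 = -2

-2


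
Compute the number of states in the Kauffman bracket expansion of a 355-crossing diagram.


Each crossing contributes 2 choices (A-smoothing or B-smoothing).
Total states = 2^355 = 73391955711682288371546268649666782105490079653384995959602842860381532034831513858240593699524021969747968

73391955711682288371546268649666782105490079653384995959602842860381532034831513858240593699524021969747968


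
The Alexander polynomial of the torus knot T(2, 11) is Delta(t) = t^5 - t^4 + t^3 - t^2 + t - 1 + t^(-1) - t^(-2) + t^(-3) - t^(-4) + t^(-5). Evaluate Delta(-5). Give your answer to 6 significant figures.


Substituting t = -5 into Delta(t) = t^5 - t^4 + t^3 - t^2 + t - 1 + t^(-1) - t^(-2) + t^(-3) - t^(-4) + t^(-5):
Term values: (-3125) + (-625) + (-125) + (-25) + (-5) + (-1) + (-0.2) + (-0.04) + (-0.008) + (-0.0016) + (-0.00032)
Sum = -3906.24992
Rounded to 6 significant figures: -3906.25

-3906.25


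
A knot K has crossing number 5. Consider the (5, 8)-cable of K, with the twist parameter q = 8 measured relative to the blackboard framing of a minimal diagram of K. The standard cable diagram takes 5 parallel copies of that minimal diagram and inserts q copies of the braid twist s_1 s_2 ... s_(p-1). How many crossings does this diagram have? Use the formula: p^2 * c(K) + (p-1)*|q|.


Step 1: Each of the c(K) crossings of the companion diagram becomes p*p = p^2 crossings among the p parallel strands, and each of the |q| twists s_1 s_2 ... s_(p-1) adds (p-1) crossings.
  Crossings = p^2 * c(K) + (p-1)*|q|
Step 2: = 5^2 * 5 + (5-1)*8
Step 3: = 25*5 + 4*8
Step 4: = 125 + 32 = 157

157


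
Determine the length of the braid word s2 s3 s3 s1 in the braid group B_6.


The word length counts the number of generators (including inverses).
Listing each generator: s2, s3, s3, s1
There are 4 generators in this braid word.

4


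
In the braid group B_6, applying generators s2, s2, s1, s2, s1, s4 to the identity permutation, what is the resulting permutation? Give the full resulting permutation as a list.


Starting with identity [1, 2, 3, 4, 5, 6].
Apply generators in sequence:
  After s2: [1, 3, 2, 4, 5, 6]
  After s2: [1, 2, 3, 4, 5, 6]
  After s1: [2, 1, 3, 4, 5, 6]
  After s2: [2, 3, 1, 4, 5, 6]
  After s1: [3, 2, 1, 4, 5, 6]
  After s4: [3, 2, 1, 5, 4, 6]
Final permutation: [3, 2, 1, 5, 4, 6]

[3, 2, 1, 5, 4, 6]


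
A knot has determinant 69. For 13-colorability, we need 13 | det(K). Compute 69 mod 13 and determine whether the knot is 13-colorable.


Step 1: A knot is p-colorable if and only if p divides its determinant.
Step 2: Compute 69 mod 13.
69 = 5 * 13 + 4
Step 3: 69 mod 13 = 4
Step 4: The knot is 13-colorable: no

4


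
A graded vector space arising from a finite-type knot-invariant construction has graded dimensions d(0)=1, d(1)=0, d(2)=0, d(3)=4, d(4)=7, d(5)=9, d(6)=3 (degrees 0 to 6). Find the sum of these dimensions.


Total dimension = d(0) + d(1) + ... + d(6)
= 1 + 0 + 0 + 4 + 7 + 9 + 3
= 24

24


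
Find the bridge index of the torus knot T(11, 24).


The bridge number of T(p,q) is min(p,q).
min(11, 24) = 11

11


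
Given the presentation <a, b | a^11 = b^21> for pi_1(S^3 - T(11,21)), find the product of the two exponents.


The relation is a^11 = b^21.
Product of exponents = 11 * 21
= 231

231


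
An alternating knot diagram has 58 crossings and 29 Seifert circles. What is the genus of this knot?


For alternating knots, g = (c - s + 1)/2.
= (58 - 29 + 1)/2
= 30/2 = 15

15


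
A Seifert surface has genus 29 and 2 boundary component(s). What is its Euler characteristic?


chi = 2 - 2g - b
= 2 - 2*29 - 2
= 2 - 58 - 2 = -58

-58


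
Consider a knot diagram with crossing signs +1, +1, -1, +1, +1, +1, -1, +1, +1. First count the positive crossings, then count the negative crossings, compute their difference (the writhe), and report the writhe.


Step 1: Count positive crossings (+1).
Positive crossings: 7
Step 2: Count negative crossings (-1).
Negative crossings: 2
Step 3: Writhe = (positive) - (negative)
w = 7 - 2 = 5
Step 4: |w| = 5, and w is positive

5


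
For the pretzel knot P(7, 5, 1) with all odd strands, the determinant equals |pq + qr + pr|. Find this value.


Step 1: Compute pq + qr + pr.
pq = 7*5 = 35
qr = 5*1 = 5
pr = 7*1 = 7
pq + qr + pr = 35 + 5 + 7 = 47
Step 2: Take absolute value.
det(P(7,5,1)) = |47| = 47

47


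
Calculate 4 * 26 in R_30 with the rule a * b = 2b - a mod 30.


4 * 26 = 2*26 - 4 mod 30
= 52 - 4 mod 30
= 48 mod 30 = 18

18


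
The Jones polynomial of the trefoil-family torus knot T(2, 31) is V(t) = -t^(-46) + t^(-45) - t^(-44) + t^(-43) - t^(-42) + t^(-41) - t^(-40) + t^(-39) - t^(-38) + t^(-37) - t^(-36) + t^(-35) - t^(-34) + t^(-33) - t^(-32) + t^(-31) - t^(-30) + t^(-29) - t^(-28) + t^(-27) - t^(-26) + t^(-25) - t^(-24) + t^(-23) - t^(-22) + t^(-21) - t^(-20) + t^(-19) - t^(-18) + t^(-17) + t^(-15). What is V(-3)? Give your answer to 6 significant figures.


Substituting t = -3 into V(t) = -t^(-46) + t^(-45) - t^(-44) + t^(-43) - t^(-42) + t^(-41) - t^(-40) + t^(-39) - t^(-38) + t^(-37) - t^(-36) + t^(-35) - t^(-34) + t^(-33) - t^(-32) + t^(-31) - t^(-30) + t^(-29) - t^(-28) + t^(-27) - t^(-26) + t^(-25) - t^(-24) + t^(-23) - t^(-22) + t^(-21) - t^(-20) + t^(-19) - t^(-18) + t^(-17) + t^(-15):
  (-)t^(-46) = -1.12829e-22
  (+)t^(-45) = -3.38488e-22
  (-)t^(-44) = -1.01546e-21
  (+)t^(-43) = -3.04639e-21
  (-)t^(-42) = -9.13918e-21
  (+)t^(-41) = -2.74175e-20
  (-)t^(-40) = -8.22526e-20
  (+)t^(-39) = -2.46758e-19
  (-)t^(-38) = -7.40274e-19
  (+)t^(-37) = -2.22082e-18
  (-)t^(-36) = -6.66246e-18
  (+)t^(-35) = -1.99874e-17
  (-)t^(-34) = -5.99622e-17
  (+)t^(-33) = -1.79887e-16
  (-)t^(-32) = -5.3966e-16
  (+)t^(-31) = -1.61898e-15
  (-)t^(-30) = -4.85694e-15
  (+)t^(-29) = -1.45708e-14
  (-)t^(-28) = -4.37124e-14
  (+)t^(-27) = -1.31137e-13
  (-)t^(-26) = -3.93412e-13
  (+)t^(-25) = -1.18024e-12
  (-)t^(-24) = -3.54071e-12
  (+)t^(-23) = -1.06221e-11
  (-)t^(-22) = -3.18664e-11
  (+)t^(-21) = -9.55991e-11
  (-)t^(-20) = -2.86797e-10
  (+)t^(-19) = -8.60392e-10
  (-)t^(-18) = -2.58117e-09
  (+)t^(-17) = -7.74352e-09
  (+)t^(-15) = -6.96917e-08
Sum = (-1.12829e-22) + (-3.38488e-22) + (-1.01546e-21) + (-3.04639e-21) + (-9.13918e-21) + (-2.74175e-20) + (-8.22526e-20) + (-2.46758e-19) + (-7.40274e-19) + (-2.22082e-18) + (-6.66246e-18) + (-1.99874e-17) + (-5.99622e-17) + (-1.79887e-16) + (-5.3966e-16) + (-1.61898e-15) + (-4.85694e-15) + (-1.45708e-14) + (-4.37124e-14) + (-1.31137e-13) + (-3.93412e-13) + (-1.18024e-12) + (-3.54071e-12) + (-1.06221e-11) + (-3.18664e-11) + (-9.55991e-11) + (-2.86797e-10) + (-8.60392e-10) + (-2.58117e-09) + (-7.74352e-09) + (-6.96917e-08)
= -8.130700594e-08
Rounded to 6 significant figures: -8.1307e-08

-8.1307e-08


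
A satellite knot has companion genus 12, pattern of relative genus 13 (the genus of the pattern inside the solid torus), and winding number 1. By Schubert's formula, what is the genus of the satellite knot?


Schubert: g(satellite) = g_rel(pattern) + |winding| * g(companion),
where g_rel(pattern) is the genus of the pattern relative to the solid torus.
= 13 + 1 * 12
= 13 + 12 = 25

25


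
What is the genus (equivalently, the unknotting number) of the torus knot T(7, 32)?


For a torus knot T(p,q), both the unknotting number and genus equal (p-1)(q-1)/2.
= (7-1)(32-1)/2
= 6*31/2
= 186/2 = 93

93


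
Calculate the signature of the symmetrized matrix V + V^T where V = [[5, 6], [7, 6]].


Step 1: V + V^T = [[10, 13], [13, 12]]
Step 2: trace = 22, det = -49
Step 3: Discriminant = 22^2 - 4*(-49) = 680
Step 4: Eigenvalues: 24.0384, -2.0384
Step 5: Signature = (# positive eigenvalues) - (# negative eigenvalues) = 0

0


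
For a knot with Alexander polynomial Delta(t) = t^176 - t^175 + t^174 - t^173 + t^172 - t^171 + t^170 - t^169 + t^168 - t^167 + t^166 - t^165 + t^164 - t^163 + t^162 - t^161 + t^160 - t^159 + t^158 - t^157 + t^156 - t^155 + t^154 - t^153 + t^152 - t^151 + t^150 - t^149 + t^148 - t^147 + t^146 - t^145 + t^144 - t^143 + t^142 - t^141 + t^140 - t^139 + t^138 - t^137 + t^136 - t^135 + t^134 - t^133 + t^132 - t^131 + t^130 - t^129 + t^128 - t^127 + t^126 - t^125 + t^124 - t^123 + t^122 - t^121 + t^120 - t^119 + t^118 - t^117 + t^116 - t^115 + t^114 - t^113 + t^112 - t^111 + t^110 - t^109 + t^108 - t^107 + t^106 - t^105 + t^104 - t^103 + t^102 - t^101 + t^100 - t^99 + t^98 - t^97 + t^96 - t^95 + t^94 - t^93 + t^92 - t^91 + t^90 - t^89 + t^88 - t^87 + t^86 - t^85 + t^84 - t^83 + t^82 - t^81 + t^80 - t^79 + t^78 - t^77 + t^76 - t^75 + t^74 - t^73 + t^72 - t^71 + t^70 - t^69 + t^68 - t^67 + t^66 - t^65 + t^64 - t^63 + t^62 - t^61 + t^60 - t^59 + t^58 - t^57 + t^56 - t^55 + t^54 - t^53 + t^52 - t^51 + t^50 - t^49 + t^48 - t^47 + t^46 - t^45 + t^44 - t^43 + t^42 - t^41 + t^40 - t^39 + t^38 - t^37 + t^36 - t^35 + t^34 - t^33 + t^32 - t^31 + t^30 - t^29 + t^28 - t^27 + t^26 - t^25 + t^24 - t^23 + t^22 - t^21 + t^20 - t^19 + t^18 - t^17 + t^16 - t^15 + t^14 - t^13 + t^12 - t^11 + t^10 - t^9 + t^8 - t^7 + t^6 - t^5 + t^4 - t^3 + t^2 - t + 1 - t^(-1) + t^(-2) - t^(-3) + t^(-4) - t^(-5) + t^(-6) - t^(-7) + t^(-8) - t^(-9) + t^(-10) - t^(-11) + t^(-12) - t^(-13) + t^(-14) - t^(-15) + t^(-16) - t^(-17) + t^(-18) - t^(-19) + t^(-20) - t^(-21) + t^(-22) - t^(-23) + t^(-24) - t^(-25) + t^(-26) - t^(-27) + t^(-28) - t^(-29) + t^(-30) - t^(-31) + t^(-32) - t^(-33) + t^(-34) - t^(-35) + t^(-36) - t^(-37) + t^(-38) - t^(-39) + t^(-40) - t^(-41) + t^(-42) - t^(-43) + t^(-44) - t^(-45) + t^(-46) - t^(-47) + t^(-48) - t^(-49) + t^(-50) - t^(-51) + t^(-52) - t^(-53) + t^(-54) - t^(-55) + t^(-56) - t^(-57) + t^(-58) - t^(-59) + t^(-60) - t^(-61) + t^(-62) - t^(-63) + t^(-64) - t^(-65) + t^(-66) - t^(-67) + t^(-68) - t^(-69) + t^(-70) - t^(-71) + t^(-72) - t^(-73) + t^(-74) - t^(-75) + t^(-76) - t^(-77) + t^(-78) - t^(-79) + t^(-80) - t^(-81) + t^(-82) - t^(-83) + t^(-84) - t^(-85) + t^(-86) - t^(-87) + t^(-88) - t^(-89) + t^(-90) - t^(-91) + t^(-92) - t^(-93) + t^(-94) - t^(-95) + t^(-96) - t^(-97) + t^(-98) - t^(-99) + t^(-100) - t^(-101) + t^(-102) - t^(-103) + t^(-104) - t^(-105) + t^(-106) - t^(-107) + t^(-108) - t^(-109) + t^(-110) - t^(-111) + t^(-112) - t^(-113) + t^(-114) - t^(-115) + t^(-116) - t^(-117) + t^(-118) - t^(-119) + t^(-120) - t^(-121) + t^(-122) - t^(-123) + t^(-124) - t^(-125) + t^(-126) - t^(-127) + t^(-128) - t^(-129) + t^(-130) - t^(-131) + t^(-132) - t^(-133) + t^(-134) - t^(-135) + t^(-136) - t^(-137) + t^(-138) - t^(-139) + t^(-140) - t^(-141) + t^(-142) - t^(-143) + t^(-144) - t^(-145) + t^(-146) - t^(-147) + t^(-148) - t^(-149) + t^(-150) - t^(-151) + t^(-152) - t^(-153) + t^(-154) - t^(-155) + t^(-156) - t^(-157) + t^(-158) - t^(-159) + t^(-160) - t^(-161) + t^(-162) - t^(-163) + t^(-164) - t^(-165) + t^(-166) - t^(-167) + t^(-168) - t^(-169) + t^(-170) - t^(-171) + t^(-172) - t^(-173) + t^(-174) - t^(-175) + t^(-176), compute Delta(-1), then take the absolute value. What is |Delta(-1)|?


Step 1: The polynomial has 353 terms with alternating signs, exponents from 176 down to -176.
Step 2: Substitute t = -1. The i-th term has coefficient (-1)^i and exponent (m-i),
  so its value is (-1)^i * (-1)^(m-i) = (-1)^m = 1 for every i.
Step 3: All 353 terms equal 1, so Delta(-1) = 353 * (1) = 353
Step 4: |Delta(-1)| = 353

353


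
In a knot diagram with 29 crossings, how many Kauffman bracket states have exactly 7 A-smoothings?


We choose which 7 of 29 crossings get A-smoothings.
C(29, 7) = 29! / (7! * 22!)
= 1560780

1560780


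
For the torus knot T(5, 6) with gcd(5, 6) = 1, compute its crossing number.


For a torus knot T(p, q) with gcd(p,q)=1,
the crossing number is min(p*(q-1), q*(p-1)).
p*(q-1) = 5*5 = 25
q*(p-1) = 6*4 = 24
min(25, 24) = 24

24


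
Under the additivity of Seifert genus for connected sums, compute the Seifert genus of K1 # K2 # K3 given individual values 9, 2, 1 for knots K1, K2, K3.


The Seifert genus is additive under connected sum.
Seifert genus(K1 # K2 # K3) = (9) + (2) + (1)
= 12

12


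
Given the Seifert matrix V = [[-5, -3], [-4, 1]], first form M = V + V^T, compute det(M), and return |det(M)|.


Step 1: Form V + V^T where V = [[-5, -3], [-4, 1]]
  V^T = [[-5, -4], [-3, 1]]
  V + V^T = [[-10, -7], [-7, 2]]
Step 2: det(V + V^T) = (-10)*2 - (-7)*(-7)
  = -20 - 49 = -69
Step 3: Knot determinant = |det(V + V^T)| = |-69| = 69

69


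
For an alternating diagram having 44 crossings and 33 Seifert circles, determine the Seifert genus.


For alternating knots, g = (c - s + 1)/2.
= (44 - 33 + 1)/2
= 12/2 = 6

6


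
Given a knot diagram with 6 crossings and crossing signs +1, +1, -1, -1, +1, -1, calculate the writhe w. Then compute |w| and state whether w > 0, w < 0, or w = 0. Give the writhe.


Step 1: Count positive crossings (+1).
Positive crossings: 3
Step 2: Count negative crossings (-1).
Negative crossings: 3
Step 3: Writhe = (positive) - (negative)
w = 3 - 3 = 0
Step 4: |w| = 0, and w is zero

0


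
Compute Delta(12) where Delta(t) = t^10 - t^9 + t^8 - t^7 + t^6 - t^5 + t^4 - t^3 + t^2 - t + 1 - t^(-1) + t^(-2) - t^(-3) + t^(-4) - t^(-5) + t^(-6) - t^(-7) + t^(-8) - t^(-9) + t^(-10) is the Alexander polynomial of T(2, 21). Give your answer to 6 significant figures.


Substituting t = 12 into Delta(t) = t^10 - t^9 + t^8 - t^7 + t^6 - t^5 + t^4 - t^3 + t^2 - t + 1 - t^(-1) + t^(-2) - t^(-3) + t^(-4) - t^(-5) + t^(-6) - t^(-7) + t^(-8) - t^(-9) + t^(-10):
Term values: (61917364224) + (-5159780352) + (429981696) + (-35831808) + (2985984) + (-248832) + (20736) + (-1728) + (144) + (-12) + (1) + (-0.0833333) + (0.00694444) + (-0.000578704) + (4.82253e-05) + (-4.01878e-06) + (3.34898e-07) + (-2.79082e-08) + (2.32568e-09) + (-1.93807e-10) + (1.61506e-11)
Sum = 5.715449005e+10
Rounded to 6 significant figures: 5.71545e+10

5.71545e+10


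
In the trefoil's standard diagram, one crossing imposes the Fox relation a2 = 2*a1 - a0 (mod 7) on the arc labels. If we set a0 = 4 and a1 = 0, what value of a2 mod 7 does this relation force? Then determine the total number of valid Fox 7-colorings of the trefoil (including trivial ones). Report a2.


Step 1: Apply the given crossing relation 2*a1 - a0 - a2 = 0 (mod 7).
  a2 = 2*a1 - a0 mod 7
  a2 = 2*0 - 4 mod 7
  a2 = 0 - 4 mod 7
  a2 = -4 mod 7 = 3
Step 2: The trefoil has determinant 3.
  Number of Fox p-colorings (p prime) is p^2 if p = 3, else p.
  Since 7 does not divide 3, only trivial (constant) colorings exist.
  (So the trial a0 = 4, a1 = 0 with a0 != a1 does NOT extend to a valid coloring of the whole trefoil: the other two crossing relations require 3*(a1 - a0) = 0 (mod 7), which fails.)
  Total colorings = 7
Step 3: a2 = 3, total Fox 7-colorings = 7

3


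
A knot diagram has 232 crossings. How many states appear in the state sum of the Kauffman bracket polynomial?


Each crossing contributes 2 choices (A-smoothing or B-smoothing).
Total states = 2^232 = 6901746346790563787434755862277025452451108972170386555162524223799296

6901746346790563787434755862277025452451108972170386555162524223799296


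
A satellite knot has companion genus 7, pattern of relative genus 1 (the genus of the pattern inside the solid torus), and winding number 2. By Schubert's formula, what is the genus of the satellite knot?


Schubert: g(satellite) = g_rel(pattern) + |winding| * g(companion),
where g_rel(pattern) is the genus of the pattern relative to the solid torus.
= 1 + 2 * 7
= 1 + 14 = 15

15


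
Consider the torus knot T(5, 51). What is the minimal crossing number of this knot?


For a torus knot T(p, q) with gcd(p,q)=1,
the crossing number is min(p*(q-1), q*(p-1)).
p*(q-1) = 5*50 = 250
q*(p-1) = 51*4 = 204
min(250, 204) = 204

204


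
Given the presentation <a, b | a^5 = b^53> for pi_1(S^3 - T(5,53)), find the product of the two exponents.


The relation is a^5 = b^53.
Product of exponents = 5 * 53
= 265

265


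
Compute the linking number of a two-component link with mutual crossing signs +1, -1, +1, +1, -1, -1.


Step 1: Count positive crossings: 3
Step 2: Count negative crossings: 3
Step 3: Sum of signs = 3 - 3 = 0
Step 4: Linking number = sum/2 = 0/2 = 0

0


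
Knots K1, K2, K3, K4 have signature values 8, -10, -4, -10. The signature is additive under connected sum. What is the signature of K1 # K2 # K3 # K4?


The signature is additive under connected sum.
signature(K1 # K2 # K3 # K4) = (8) + (-10) + (-4) + (-10)
= -16

-16


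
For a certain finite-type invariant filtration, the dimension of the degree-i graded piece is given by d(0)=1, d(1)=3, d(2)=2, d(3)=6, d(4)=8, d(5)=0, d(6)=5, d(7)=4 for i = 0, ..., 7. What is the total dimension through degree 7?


Total dimension = d(0) + d(1) + ... + d(7)
= 1 + 3 + 2 + 6 + 8 + 0 + 5 + 4
= 29

29


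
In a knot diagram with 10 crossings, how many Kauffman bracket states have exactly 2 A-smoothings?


We choose which 2 of 10 crossings get A-smoothings.
C(10, 2) = 10! / (2! * 8!)
= 45

45


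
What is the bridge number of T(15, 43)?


The bridge number of T(p,q) is min(p,q).
min(15, 43) = 15

15


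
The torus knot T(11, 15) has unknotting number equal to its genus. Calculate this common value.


For a torus knot T(p,q), both the unknotting number and genus equal (p-1)(q-1)/2.
= (11-1)(15-1)/2
= 10*14/2
= 140/2 = 70

70


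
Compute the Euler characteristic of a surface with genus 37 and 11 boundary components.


chi = 2 - 2g - b
= 2 - 2*37 - 11
= 2 - 74 - 11 = -83

-83


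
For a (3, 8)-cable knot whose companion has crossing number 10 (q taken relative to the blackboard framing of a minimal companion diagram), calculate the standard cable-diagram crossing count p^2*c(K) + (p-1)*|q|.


Step 1: Each of the c(K) crossings of the companion diagram becomes p*p = p^2 crossings among the p parallel strands, and each of the |q| twists s_1 s_2 ... s_(p-1) adds (p-1) crossings.
  Crossings = p^2 * c(K) + (p-1)*|q|
Step 2: = 3^2 * 10 + (3-1)*8
Step 3: = 9*10 + 2*8
Step 4: = 90 + 16 = 106

106


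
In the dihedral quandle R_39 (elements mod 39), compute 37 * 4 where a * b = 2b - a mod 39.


37 * 4 = 2*4 - 37 mod 39
= 8 - 37 mod 39
= -29 mod 39 = 10

10


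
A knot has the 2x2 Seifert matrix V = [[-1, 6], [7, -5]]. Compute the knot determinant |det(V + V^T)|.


Step 1: Form V + V^T where V = [[-1, 6], [7, -5]]
  V^T = [[-1, 7], [6, -5]]
  V + V^T = [[-2, 13], [13, -10]]
Step 2: det(V + V^T) = (-2)*(-10) - 13*13
  = 20 - 169 = -149
Step 3: Knot determinant = |det(V + V^T)| = |-149| = 149

149


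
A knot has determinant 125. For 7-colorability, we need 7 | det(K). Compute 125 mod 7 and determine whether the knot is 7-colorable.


Step 1: A knot is p-colorable if and only if p divides its determinant.
Step 2: Compute 125 mod 7.
125 = 17 * 7 + 6
Step 3: 125 mod 7 = 6
Step 4: The knot is 7-colorable: no

6


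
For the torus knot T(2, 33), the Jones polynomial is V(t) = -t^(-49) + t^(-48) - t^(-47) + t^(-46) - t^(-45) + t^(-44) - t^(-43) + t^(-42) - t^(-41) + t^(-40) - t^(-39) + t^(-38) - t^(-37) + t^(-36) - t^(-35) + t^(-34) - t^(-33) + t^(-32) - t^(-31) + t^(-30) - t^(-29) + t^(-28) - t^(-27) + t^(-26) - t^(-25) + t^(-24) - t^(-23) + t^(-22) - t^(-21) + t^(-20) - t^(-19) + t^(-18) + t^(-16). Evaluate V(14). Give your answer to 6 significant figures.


Substituting t = 14 into V(t) = -t^(-49) + t^(-48) - t^(-47) + t^(-46) - t^(-45) + t^(-44) - t^(-43) + t^(-42) - t^(-41) + t^(-40) - t^(-39) + t^(-38) - t^(-37) + t^(-36) - t^(-35) + t^(-34) - t^(-33) + t^(-32) - t^(-31) + t^(-30) - t^(-29) + t^(-28) - t^(-27) + t^(-26) - t^(-25) + t^(-24) - t^(-23) + t^(-22) - t^(-21) + t^(-20) - t^(-19) + t^(-18) + t^(-16):
  (-)t^(-49) = -6.91395e-57
  (+)t^(-48) = 9.67953e-56
  (-)t^(-47) = -1.35513e-54
  (+)t^(-46) = 1.89719e-53
  (-)t^(-45) = -2.65606e-52
  (+)t^(-44) = 3.71849e-51
  (-)t^(-43) = -5.20588e-50
  (+)t^(-42) = 7.28824e-49
  (-)t^(-41) = -1.02035e-47
  (+)t^(-40) = 1.42849e-46
  (-)t^(-39) = -1.99989e-45
  (+)t^(-38) = 2.79985e-44
  (-)t^(-37) = -3.91979e-43
  (+)t^(-36) = 5.4877e-42
  (-)t^(-35) = -7.68279e-41
  (+)t^(-34) = 1.07559e-39
  (-)t^(-33) = -1.50583e-38
  (+)t^(-32) = 2.10816e-37
  (-)t^(-31) = -2.95142e-36
  (+)t^(-30) = 4.13199e-35
  (-)t^(-29) = -5.78478e-34
  (+)t^(-28) = 8.09869e-33
  (-)t^(-27) = -1.13382e-31
  (+)t^(-26) = 1.58734e-30
  (-)t^(-25) = -2.22228e-29
  (+)t^(-24) = 3.11119e-28
  (-)t^(-23) = -4.35567e-27
  (+)t^(-22) = 6.09794e-26
  (-)t^(-21) = -8.53712e-25
  (+)t^(-20) = 1.1952e-23
  (-)t^(-19) = -1.67327e-22
  (+)t^(-18) = 2.34258e-21
  (+)t^(-16) = 4.59147e-19
Sum = (-6.91395e-57) + (9.67953e-56) + (-1.35513e-54) + (1.89719e-53) + (-2.65606e-52) + (3.71849e-51) + (-5.20588e-50) + (7.28824e-49) + (-1.02035e-47) + (1.42849e-46) + (-1.99989e-45) + (2.79985e-44) + (-3.91979e-43) + (5.4877e-42) + (-7.68279e-41) + (1.07559e-39) + (-1.50583e-38) + (2.10816e-37) + (-2.95142e-36) + (4.13199e-35) + (-5.78478e-34) + (8.09869e-33) + (-1.13382e-31) + (1.58734e-30) + (-2.22228e-29) + (3.11119e-28) + (-4.35567e-27) + (6.09794e-26) + (-8.53712e-25) + (1.1952e-23) + (-1.67327e-22) + (2.34258e-21) + (4.59147e-19)
= 4.613330723e-19
Rounded to 6 significant figures: 4.61333e-19

4.61333e-19
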